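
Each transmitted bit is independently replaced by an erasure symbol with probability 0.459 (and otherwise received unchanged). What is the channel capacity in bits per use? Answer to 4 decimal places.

0.5410 bits

Binary erasure channel: capacity C = 1 − ε.
C = 1 − 0.459 = 0.5410 bits per channel use.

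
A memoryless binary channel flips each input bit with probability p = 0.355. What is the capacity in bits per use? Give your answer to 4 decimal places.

Binary symmetric channel: C = 1 − h₂(ε) where h₂ is the binary entropy function.
h₂(0.355) = −0.355·log₂0.355 − 0.645·log₂0.645 = 0.9385.
C = 1 − 0.9385 = 0.0615 bits per channel use.

0.0615 bits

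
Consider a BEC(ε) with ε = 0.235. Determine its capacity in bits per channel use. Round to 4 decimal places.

0.7650 bits

Binary erasure channel: capacity C = 1 − ε.
C = 1 − 0.235 = 0.7650 bits per channel use.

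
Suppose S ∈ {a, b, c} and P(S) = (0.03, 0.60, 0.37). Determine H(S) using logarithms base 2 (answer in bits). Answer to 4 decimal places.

H(S) = −Σ p·log₂ p.
  −(0.03)·log₂(0.03) = 0.15177
  −(0.60)·log₂(0.60) = 0.44218
  −(0.37)·log₂(0.37) = 0.53073
Sum: 0.15177 + 0.44218 + 0.53073 = 1.1247 bits.

1.1247 bits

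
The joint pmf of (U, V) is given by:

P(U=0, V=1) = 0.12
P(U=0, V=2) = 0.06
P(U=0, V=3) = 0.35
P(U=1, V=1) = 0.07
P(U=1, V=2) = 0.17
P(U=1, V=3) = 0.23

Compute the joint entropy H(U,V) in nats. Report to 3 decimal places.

H(U,V) = −Σ p(x,y)·ln p(x,y) over all 6 cells.
  cell (0,1): −0.12·ln0.12 = 0.2544
  cell (0,2): −0.06·ln0.06 = 0.1688
  cell (0,3): −0.35·ln0.35 = 0.3674
  cell (1,1): −0.07·ln0.07 = 0.1861
  cell (1,2): −0.17·ln0.17 = 0.3012
  cell (1,3): −0.23·ln0.23 = 0.3380
Sum = 1.616 nats.

1.616 nats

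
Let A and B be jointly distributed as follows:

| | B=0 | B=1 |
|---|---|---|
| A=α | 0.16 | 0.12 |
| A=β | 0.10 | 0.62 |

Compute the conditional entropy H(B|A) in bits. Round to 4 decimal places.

0.6944 bits

Chain rule: H(B|A) = H(A,B) − H(A).
Marginals: p(A) = (0.2800, 0.7200), p(B) = (0.2600, 0.7400).
H(A,B) = 1.5499 bits; H(A) = 0.8555 bits.
H(B|A) = 1.5499 − 0.8555 = 0.6944 bits.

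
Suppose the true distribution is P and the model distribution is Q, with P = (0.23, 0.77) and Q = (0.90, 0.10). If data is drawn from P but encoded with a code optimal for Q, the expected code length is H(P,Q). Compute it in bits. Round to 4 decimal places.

2.5928 bits

H(P,Q) = −Σ p·log₂ q.
  −0.23·log₂(0.90) = 0.03496
  −0.77·log₂(0.10) = 2.55788
H(P,Q) = 2.5928 bits.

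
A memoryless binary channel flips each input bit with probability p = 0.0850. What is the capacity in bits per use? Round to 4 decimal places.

Binary symmetric channel: C = 1 − h₂(ε) where h₂ is the binary entropy function.
h₂(0.0850) = −0.0850·log₂0.0850 − 0.9150·log₂0.9150 = 0.4196.
C = 1 − 0.4196 = 0.5804 bits per channel use.

0.5804 bits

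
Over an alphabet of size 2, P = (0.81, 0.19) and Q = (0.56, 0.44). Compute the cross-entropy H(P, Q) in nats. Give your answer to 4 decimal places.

0.6256 nats

H(P,Q) = −Σ p·ln q.
  −0.81·ln(0.56) = 0.46965
  −0.19·ln(0.44) = 0.15599
H(P,Q) = 0.6256 nats.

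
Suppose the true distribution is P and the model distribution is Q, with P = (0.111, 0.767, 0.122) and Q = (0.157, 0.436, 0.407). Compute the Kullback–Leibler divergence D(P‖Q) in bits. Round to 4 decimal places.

D(P‖Q) = Σ p·log₂(p/q).
  0.111·log₂(0.111/0.157) = -0.05552
  0.767·log₂(0.767/0.436) = 0.62503
  0.122·log₂(0.122/0.407) = -0.21205
D(P‖Q) = 0.3575 bits.

0.3575 bits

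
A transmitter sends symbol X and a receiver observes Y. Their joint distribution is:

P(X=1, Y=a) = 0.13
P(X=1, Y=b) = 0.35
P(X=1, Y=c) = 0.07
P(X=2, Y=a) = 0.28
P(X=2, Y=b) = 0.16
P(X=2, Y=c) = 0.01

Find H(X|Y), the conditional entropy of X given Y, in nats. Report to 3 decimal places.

0.603 nats

Marginals: p(X) = (0.5500, 0.4500), p(Y) = (0.4100, 0.5100, 0.0800).
H(X|Y) = Σ p(Y) · H(X|Y=·).
  Y=a: p=0.4100, H(X|Y=a) = 0.6246
  Y=b: p=0.5100, H(X|Y=b) = 0.6220
  Y=c: p=0.0800, H(X|Y=c) = 0.3768
Weighted sum = 0.603 nats.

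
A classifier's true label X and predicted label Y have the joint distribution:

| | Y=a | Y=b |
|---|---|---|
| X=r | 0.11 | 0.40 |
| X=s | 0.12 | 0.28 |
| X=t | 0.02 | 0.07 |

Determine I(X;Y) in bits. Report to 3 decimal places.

Marginals: p(X) = (0.5100, 0.4000, 0.0900), p(Y) = (0.2500, 0.7500).
I(X;Y) = Σ p(x,y)·log₂[p(x,y)/(p(x)p(y))].
  (r,a): 0.11·log₂(0.8627) = -0.0234
  (r,b): 0.40·log₂(1.0458) = 0.0258
  (s,a): 0.12·log₂(1.2000) = 0.0316
  (s,b): 0.28·log₂(0.9333) = -0.0279
  (t,a): 0.02·log₂(0.8889) = -0.0034
  (t,b): 0.07·log₂(1.0370) = 0.0037
Sum = 0.006 bits.

0.006 bits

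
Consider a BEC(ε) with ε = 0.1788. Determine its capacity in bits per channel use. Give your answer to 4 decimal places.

Binary erasure channel: capacity C = 1 − ε.
C = 1 − 0.1788 = 0.8212 bits per channel use.

0.8212 bits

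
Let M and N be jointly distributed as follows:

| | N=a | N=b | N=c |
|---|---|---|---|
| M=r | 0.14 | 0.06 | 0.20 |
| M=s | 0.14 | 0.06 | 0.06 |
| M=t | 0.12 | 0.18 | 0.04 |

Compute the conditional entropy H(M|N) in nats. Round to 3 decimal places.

0.982 nats

Marginals: p(M) = (0.4000, 0.2600, 0.3400), p(N) = (0.4000, 0.3000, 0.3000).
H(M|N) = Σ p(N) · H(M|N=·).
  N=a: p=0.4000, H(M|N=a) = 1.0961
  N=b: p=0.3000, H(M|N=b) = 0.9503
  N=c: p=0.3000, H(M|N=c) = 0.8609
Weighted sum = 0.982 nats.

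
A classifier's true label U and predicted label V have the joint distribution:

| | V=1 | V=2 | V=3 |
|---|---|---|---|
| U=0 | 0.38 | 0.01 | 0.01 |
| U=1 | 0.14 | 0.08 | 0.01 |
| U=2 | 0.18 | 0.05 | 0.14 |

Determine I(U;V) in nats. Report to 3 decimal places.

Marginals: p(U) = (0.4000, 0.2300, 0.3700), p(V) = (0.7000, 0.1400, 0.1600).
I(U;V) = Σ p(x,y)·ln[p(x,y)/(p(x)p(y))].
  (0,1): 0.38·ln(1.3571) = 0.1160
  (0,2): 0.01·ln(0.1786) = -0.0172
  (0,3): 0.01·ln(0.1562) = -0.0186
  (1,1): 0.14·ln(0.8696) = -0.0196
  (1,2): 0.08·ln(2.4845) = 0.0728
  (1,3): 0.01·ln(0.2717) = -0.0130
  (2,1): 0.18·ln(0.6950) = -0.0655
  (2,2): 0.05·ln(0.9653) = -0.0018
  (2,3): 0.14·ln(2.3649) = 0.1205
Sum = 0.174 nats.

0.174 nats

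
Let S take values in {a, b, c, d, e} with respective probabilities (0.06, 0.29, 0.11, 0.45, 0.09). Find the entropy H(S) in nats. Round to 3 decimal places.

1.347 nats

H(S) = −Σ p·ln p.
  −(0.06)·ln(0.06) = 0.1688
  −(0.29)·ln(0.29) = 0.3590
  −(0.11)·ln(0.11) = 0.2428
  −(0.45)·ln(0.45) = 0.3593
  −(0.09)·ln(0.09) = 0.2167
Sum: 0.1688 + 0.3590 + 0.2428 + 0.3593 + 0.2167 = 1.347 nats.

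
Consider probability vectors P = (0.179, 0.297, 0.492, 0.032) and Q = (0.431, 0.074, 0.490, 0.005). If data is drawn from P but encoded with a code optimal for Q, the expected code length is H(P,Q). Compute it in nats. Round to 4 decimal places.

H(P,Q) = −Σ p·ln q.
  −0.179·ln(0.431) = 0.15065
  −0.297·ln(0.074) = 0.77330
  −0.492·ln(0.490) = 0.35097
  −0.032·ln(0.005) = 0.16955
H(P,Q) = 1.4445 nats.

1.4445 nats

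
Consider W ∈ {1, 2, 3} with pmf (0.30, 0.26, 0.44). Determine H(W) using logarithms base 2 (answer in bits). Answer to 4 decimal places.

H(W) = −Σ p·log₂ p.
  −(0.30)·log₂(0.30) = 0.52109
  −(0.26)·log₂(0.26) = 0.50529
  −(0.44)·log₂(0.44) = 0.52115
Sum: 0.52109 + 0.50529 + 0.52115 = 1.5475 bits.

1.5475 bits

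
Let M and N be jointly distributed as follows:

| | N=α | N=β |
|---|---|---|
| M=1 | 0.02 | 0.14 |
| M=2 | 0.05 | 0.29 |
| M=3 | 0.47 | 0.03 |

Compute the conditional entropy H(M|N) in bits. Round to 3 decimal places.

0.912 bits

Chain rule: H(M|N) = H(M,N) − H(N).
Marginals: p(M) = (0.1600, 0.3400, 0.5000), p(N) = (0.5400, 0.4600).
H(M,N) = 1.9077 bits; H(N) = 0.9954 bits.
H(M|N) = 1.9077 − 0.9954 = 0.912 bits.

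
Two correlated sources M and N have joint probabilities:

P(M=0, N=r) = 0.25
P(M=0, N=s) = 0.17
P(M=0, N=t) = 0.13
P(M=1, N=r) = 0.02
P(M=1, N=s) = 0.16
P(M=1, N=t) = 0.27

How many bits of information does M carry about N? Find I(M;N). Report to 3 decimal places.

0.196 bits

Marginals: p(M) = (0.5500, 0.4500), p(N) = (0.2700, 0.3300, 0.4000).
I(M;N) = Σ p(x,y)·log₂[p(x,y)/(p(x)p(y))].
  (0,r): 0.25·log₂(1.6835) = 0.1879
  (0,s): 0.17·log₂(0.9366) = -0.0161
  (0,t): 0.13·log₂(0.5909) = -0.0987
  (1,r): 0.02·log₂(0.1646) = -0.0521
  (1,s): 0.16·log₂(1.0774) = 0.0172
  (1,t): 0.27·log₂(1.5000) = 0.1579
Sum = 0.196 bits.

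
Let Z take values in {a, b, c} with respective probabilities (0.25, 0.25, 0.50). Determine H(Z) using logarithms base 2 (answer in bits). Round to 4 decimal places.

H(Z) = −Σ p·log₂ p.
  −(0.25)·log₂(0.25) = 0.50000
  −(0.25)·log₂(0.25) = 0.50000
  −(0.50)·log₂(0.50) = 0.50000
Sum: 0.50000 + 0.50000 + 0.50000 = 1.5000 bits.

1.5000 bits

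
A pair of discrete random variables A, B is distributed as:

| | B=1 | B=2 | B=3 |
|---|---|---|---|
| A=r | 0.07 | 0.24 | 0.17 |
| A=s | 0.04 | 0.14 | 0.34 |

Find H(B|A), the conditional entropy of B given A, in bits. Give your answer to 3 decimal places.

Chain rule: H(B|A) = H(A,B) − H(A).
Marginals: p(A) = (0.4800, 0.5200), p(B) = (0.1100, 0.3800, 0.5100).
H(A,B) = 2.3093 bits; H(A) = 0.9988 bits.
H(B|A) = 2.3093 − 0.9988 = 1.310 bits.

1.310 bits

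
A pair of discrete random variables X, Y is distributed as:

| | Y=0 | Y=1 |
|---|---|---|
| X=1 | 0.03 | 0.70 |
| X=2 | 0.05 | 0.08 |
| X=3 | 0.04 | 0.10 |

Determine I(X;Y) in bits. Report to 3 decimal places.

0.103 bits

Marginals: p(X) = (0.7300, 0.1300, 0.1400), p(Y) = (0.1200, 0.8800).
I(X;Y) = H(X) + H(Y) − H(X,Y).
H(X) = 1.1112, H(Y) = 0.5294, H(X,Y) = 1.5375.
I(X;Y) = 1.1112 + 0.5294 − 1.5375 = 0.103 bits.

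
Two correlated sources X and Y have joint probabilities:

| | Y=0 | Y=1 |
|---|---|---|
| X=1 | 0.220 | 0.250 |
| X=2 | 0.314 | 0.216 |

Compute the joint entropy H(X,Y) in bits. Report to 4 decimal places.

1.9829 bits

H(X,Y) = −Σ p(x,y)·log₂ p(x,y) over all 4 cells.
  cell (1,0): −0.220·log₂0.220 = 0.48057
  cell (1,1): −0.250·log₂0.250 = 0.50000
  cell (2,0): −0.314·log₂0.314 = 0.52475
  cell (2,1): −0.216·log₂0.216 = 0.47755
Sum = 1.9829 bits.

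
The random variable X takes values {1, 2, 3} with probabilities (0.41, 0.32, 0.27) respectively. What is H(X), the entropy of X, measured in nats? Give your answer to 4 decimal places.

H(X) = −Σ p·ln p.
  −(0.41)·ln(0.41) = 0.36556
  −(0.32)·ln(0.32) = 0.36462
  −(0.27)·ln(0.27) = 0.35352
Sum: 0.36556 + 0.36462 + 0.35352 = 1.0837 nats.

1.0837 nats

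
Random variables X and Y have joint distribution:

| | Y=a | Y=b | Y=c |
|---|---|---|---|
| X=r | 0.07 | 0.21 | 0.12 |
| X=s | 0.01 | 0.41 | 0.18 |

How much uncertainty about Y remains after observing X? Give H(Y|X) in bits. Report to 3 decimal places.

1.177 bits

Marginals: p(X) = (0.4000, 0.6000), p(Y) = (0.0800, 0.6200, 0.3000).
H(Y|X) = Σ p(X) · H(Y|X=·).
  X=r: p=0.4000, H(Y|X=r) = 1.4492
  X=s: p=0.6000, H(Y|X=s) = 0.9949
Weighted sum = 1.177 bits.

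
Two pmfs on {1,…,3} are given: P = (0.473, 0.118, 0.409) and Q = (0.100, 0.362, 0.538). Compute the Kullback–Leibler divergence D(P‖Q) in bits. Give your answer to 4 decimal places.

D(P‖Q) = Σ p·log₂(p/q).
  0.473·log₂(0.473/0.100) = 1.06039
  0.118·log₂(0.118/0.362) = -0.19083
  0.409·log₂(0.409/0.538) = -0.16176
D(P‖Q) = 0.7078 bits.

0.7078 bits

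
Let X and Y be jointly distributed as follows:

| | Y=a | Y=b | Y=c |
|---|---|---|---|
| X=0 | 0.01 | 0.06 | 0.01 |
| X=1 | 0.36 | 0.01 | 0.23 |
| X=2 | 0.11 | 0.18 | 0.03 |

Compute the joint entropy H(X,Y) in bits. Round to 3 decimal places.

2.408 bits

H(X,Y) = −Σ p(x,y)·log₂ p(x,y) over all 9 cells.
  cell (0,a): −0.01·log₂0.01 = 0.0664
  cell (0,b): −0.06·log₂0.06 = 0.2435
  cell (0,c): −0.01·log₂0.01 = 0.0664
  cell (1,a): −0.36·log₂0.36 = 0.5306
  cell (1,b): −0.01·log₂0.01 = 0.0664
  cell (1,c): −0.23·log₂0.23 = 0.4877
  cell (2,a): −0.11·log₂0.11 = 0.3503
  cell (2,b): −0.18·log₂0.18 = 0.4453
  cell (2,c): −0.03·log₂0.03 = 0.1518
Sum = 2.408 bits.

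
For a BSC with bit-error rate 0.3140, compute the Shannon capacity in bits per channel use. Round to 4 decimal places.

0.1023 bits

Binary symmetric channel: C = 1 − h₂(ε) where h₂ is the binary entropy function.
h₂(0.3140) = −0.3140·log₂0.3140 − 0.6860·log₂0.6860 = 0.8977.
C = 1 − 0.8977 = 0.1023 bits per channel use.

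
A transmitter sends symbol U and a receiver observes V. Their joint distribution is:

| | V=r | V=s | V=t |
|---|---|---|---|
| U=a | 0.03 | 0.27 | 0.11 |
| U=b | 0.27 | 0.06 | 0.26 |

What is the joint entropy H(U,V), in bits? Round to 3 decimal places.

H(U,V) = −Σ p(x,y)·log₂ p(x,y) over all 6 cells.
  cell (a,r): −0.03·log₂0.03 = 0.1518
  cell (a,s): −0.27·log₂0.27 = 0.5100
  cell (a,t): −0.11·log₂0.11 = 0.3503
  cell (b,r): −0.27·log₂0.27 = 0.5100
  cell (b,s): −0.06·log₂0.06 = 0.2435
  cell (b,t): −0.26·log₂0.26 = 0.5053
Sum = 2.271 bits.

2.271 bits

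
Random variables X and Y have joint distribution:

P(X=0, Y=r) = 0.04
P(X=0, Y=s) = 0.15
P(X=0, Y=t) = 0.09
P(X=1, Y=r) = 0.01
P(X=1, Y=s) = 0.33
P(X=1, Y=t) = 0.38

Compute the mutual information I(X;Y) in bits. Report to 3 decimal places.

0.058 bits

Marginals: p(X) = (0.2800, 0.7200), p(Y) = (0.0500, 0.4800, 0.4700).
I(X;Y) = H(X) + H(Y) − H(X,Y).
H(X) = 0.8555, H(Y) = 1.2363, H(X,Y) = 2.0337.
I(X;Y) = 0.8555 + 1.2363 − 2.0337 = 0.058 bits.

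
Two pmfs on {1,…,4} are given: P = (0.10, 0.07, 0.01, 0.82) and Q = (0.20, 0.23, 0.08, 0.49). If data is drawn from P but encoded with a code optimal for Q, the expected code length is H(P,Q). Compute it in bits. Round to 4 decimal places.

1.2610 bits

H(P,Q) = −Σ p·log₂ q.
  −0.10·log₂(0.20) = 0.23219
  −0.07·log₂(0.23) = 0.14842
  −0.01·log₂(0.08) = 0.03644
  −0.82·log₂(0.49) = 0.84390
H(P,Q) = 1.2610 bits.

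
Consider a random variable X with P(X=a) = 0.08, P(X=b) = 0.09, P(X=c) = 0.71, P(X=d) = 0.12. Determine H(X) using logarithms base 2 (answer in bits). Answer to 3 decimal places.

H(X) = −Σ p·log₂ p.
  −(0.08)·log₂(0.08) = 0.2915
  −(0.09)·log₂(0.09) = 0.3127
  −(0.71)·log₂(0.71) = 0.3508
  −(0.12)·log₂(0.12) = 0.3671
Sum: 0.2915 + 0.3127 + 0.3508 + 0.3671 = 1.322 bits.

1.322 bits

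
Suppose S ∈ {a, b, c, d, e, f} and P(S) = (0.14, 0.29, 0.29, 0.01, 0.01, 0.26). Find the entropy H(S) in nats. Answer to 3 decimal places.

1.436 nats

H(S) = −Σ p·ln p.
  −(0.14)·ln(0.14) = 0.2753
  −(0.29)·ln(0.29) = 0.3590
  −(0.29)·ln(0.29) = 0.3590
  −(0.01)·ln(0.01) = 0.0461
  −(0.01)·ln(0.01) = 0.0461
  −(0.26)·ln(0.26) = 0.3502
Sum: 0.2753 + 0.3590 + 0.3590 + 0.0461 + 0.0461 + 0.3502 = 1.436 nats.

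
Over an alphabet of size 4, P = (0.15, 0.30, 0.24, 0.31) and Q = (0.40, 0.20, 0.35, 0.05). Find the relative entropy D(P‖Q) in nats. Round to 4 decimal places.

0.4496 nats

D(P‖Q) = Σ p·ln(p/q).
  0.15·ln(0.15/0.40) = -0.14712
  0.30·ln(0.30/0.20) = 0.12164
  0.24·ln(0.24/0.35) = -0.09055
  0.31·ln(0.31/0.05) = 0.56561
D(P‖Q) = 0.4496 nats.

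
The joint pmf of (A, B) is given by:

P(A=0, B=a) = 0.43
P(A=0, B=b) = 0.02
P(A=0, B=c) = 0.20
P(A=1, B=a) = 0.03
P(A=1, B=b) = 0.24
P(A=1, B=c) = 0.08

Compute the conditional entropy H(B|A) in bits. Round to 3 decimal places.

1.104 bits

Chain rule: H(B|A) = H(A,B) − H(A).
Marginals: p(A) = (0.6500, 0.3500), p(B) = (0.4600, 0.2600, 0.2800).
H(A,B) = 2.0382 bits; H(A) = 0.9341 bits.
H(B|A) = 2.0382 − 0.9341 = 1.104 bits.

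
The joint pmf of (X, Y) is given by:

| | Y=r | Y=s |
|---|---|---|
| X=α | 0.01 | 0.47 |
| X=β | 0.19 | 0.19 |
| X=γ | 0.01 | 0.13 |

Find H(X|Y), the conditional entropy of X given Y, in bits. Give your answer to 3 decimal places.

Marginals: p(X) = (0.4800, 0.3800, 0.1400), p(Y) = (0.2100, 0.7900).
H(X|Y) = Σ p(Y) · H(X|Y=·).
  Y=r: p=0.2100, H(X|Y=r) = 0.5490
  Y=s: p=0.7900, H(X|Y=s) = 1.3686
Weighted sum = 1.196 bits.

1.196 bits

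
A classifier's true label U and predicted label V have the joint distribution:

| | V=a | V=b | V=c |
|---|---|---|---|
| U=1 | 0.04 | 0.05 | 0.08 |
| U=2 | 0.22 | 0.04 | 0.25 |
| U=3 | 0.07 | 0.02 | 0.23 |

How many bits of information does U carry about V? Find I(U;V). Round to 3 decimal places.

0.074 bits

Marginals: p(U) = (0.1700, 0.5100, 0.3200), p(V) = (0.3300, 0.1100, 0.5600).
I(U;V) = Σ p(x,y)·log₂[p(x,y)/(p(x)p(y))].
  (1,a): 0.04·log₂(0.7130) = -0.0195
  (1,b): 0.05·log₂(2.6738) = 0.0709
  (1,c): 0.08·log₂(0.8403) = -0.0201
  (2,a): 0.22·log₂(1.3072) = 0.0850
  (2,b): 0.04·log₂(0.7130) = -0.0195
  (2,c): 0.25·log₂(0.8754) = -0.0480
  (3,a): 0.07·log₂(0.6629) = -0.0415
  (3,b): 0.02·log₂(0.5682) = -0.0163
  (3,c): 0.23·log₂(1.2835) = 0.0828
Sum = 0.074 bits.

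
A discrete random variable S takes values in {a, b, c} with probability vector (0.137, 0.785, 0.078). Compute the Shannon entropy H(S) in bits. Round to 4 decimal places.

H(S) = −Σ p·log₂ p.
  −(0.137)·log₂(0.137) = 0.39288
  −(0.785)·log₂(0.785) = 0.27415
  −(0.078)·log₂(0.078) = 0.28707
Sum: 0.39288 + 0.27415 + 0.28707 = 0.9541 bits.

0.9541 bits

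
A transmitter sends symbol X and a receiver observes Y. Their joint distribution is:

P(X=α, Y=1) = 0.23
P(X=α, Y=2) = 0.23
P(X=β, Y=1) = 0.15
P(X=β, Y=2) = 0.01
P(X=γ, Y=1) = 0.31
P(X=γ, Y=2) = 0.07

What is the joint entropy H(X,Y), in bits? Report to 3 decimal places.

2.245 bits

H(X,Y) = −Σ p(x,y)·log₂ p(x,y) over all 6 cells.
  cell (α,1): −0.23·log₂0.23 = 0.4877
  cell (α,2): −0.23·log₂0.23 = 0.4877
  cell (β,1): −0.15·log₂0.15 = 0.4105
  cell (β,2): −0.01·log₂0.01 = 0.0664
  cell (γ,1): −0.31·log₂0.31 = 0.5238
  cell (γ,2): −0.07·log₂0.07 = 0.2686
Sum = 2.245 bits.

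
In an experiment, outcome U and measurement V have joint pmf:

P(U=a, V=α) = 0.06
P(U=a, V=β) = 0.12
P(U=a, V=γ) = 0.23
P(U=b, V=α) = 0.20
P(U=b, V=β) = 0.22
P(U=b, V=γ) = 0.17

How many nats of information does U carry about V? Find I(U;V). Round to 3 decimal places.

0.043 nats

Marginals: p(U) = (0.4100, 0.5900), p(V) = (0.2600, 0.3400, 0.4000).
I(U;V) = H(U) + H(V) − H(U,V).
H(U) = 0.6769, H(V) = 1.0836, H(U,V) = 1.7175.
I(U;V) = 0.6769 + 1.0836 − 1.7175 = 0.043 nats.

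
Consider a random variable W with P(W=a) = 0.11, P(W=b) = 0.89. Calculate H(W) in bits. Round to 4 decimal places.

H(W) = −Σ p·log₂ p.
  −(0.11)·log₂(0.11) = 0.35029
  −(0.89)·log₂(0.89) = 0.14963
Sum: 0.35029 + 0.14963 = 0.4999 bits.

0.4999 bits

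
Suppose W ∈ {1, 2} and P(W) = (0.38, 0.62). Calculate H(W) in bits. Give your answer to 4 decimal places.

H(W) = −Σ p·log₂ p.
  −(0.38)·log₂(0.38) = 0.53045
  −(0.62)·log₂(0.62) = 0.42759
Sum: 0.53045 + 0.42759 = 0.9580 bits.

0.9580 bits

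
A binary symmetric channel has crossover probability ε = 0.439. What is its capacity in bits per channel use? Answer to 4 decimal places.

0.0108 bits

Binary symmetric channel: C = 1 − h₂(ε) where h₂ is the binary entropy function.
h₂(0.439) = −0.439·log₂0.439 − 0.561·log₂0.561 = 0.9892.
C = 1 − 0.9892 = 0.0108 bits per channel use.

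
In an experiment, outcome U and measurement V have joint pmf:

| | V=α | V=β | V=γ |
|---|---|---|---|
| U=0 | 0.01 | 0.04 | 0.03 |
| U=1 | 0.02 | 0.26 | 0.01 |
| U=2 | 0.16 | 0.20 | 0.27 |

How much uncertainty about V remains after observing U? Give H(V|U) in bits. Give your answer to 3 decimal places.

Chain rule: H(V|U) = H(U,V) − H(U).
Marginals: p(U) = (0.0800, 0.2900, 0.6300), p(V) = (0.1900, 0.5000, 0.3100).
H(U,V) = 2.4860 bits; H(U) = 1.2294 bits.
H(V|U) = 2.4860 − 1.2294 = 1.257 bits.

1.257 bits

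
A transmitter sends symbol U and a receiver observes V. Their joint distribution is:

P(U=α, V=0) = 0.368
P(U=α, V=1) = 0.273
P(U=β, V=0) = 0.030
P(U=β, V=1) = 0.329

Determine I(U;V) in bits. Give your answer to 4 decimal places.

Marginals: p(U) = (0.6410, 0.3590), p(V) = (0.3980, 0.6020).
I(U;V) = H(U) + H(V) − H(U,V).
H(U) = 0.9418, H(V) = 0.9698, H(U,V) = 1.7215.
I(U;V) = 0.9418 + 0.9698 − 1.7215 = 0.1901 bits.

0.1901 bits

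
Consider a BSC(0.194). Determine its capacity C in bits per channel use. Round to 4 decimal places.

Binary symmetric channel: C = 1 − h₂(ε) where h₂ is the binary entropy function.
h₂(0.194) = −0.194·log₂0.194 − 0.806·log₂0.806 = 0.7098.
C = 1 − 0.7098 = 0.2902 bits per channel use.

0.2902 bits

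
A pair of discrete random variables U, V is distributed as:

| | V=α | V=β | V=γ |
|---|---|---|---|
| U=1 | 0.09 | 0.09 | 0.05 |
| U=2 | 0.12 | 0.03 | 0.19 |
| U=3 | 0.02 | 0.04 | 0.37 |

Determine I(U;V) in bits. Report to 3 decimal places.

Marginals: p(U) = (0.2300, 0.3400, 0.4300), p(V) = (0.2300, 0.1600, 0.6100).
I(U;V) = Σ p(x,y)·log₂[p(x,y)/(p(x)p(y))].
  (1,α): 0.09·log₂(1.7013) = 0.0690
  (1,β): 0.09·log₂(2.4457) = 0.1161
  (1,γ): 0.05·log₂(0.3564) = -0.0744
  (2,α): 0.12·log₂(1.5345) = 0.0741
  (2,β): 0.03·log₂(0.5515) = -0.0258
  (2,γ): 0.19·log₂(0.9161) = -0.0240
  (3,α): 0.02·log₂(0.2022) = -0.0461
  (3,β): 0.04·log₂(0.5814) = -0.0313
  (3,γ): 0.37·log₂(1.4106) = 0.1836
Sum = 0.241 bits.

0.241 bits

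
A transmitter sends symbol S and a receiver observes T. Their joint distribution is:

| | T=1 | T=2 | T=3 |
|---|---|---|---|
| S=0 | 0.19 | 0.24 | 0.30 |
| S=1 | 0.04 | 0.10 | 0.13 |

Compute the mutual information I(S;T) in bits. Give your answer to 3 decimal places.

Marginals: p(S) = (0.7300, 0.2700), p(T) = (0.2300, 0.3400, 0.4300).
I(S;T) = H(S) + H(T) − H(S,T).
H(S) = 0.8415, H(T) = 1.5404, H(S,T) = 2.3710.
I(S;T) = 0.8415 + 1.5404 − 2.3710 = 0.011 bits.

0.011 bits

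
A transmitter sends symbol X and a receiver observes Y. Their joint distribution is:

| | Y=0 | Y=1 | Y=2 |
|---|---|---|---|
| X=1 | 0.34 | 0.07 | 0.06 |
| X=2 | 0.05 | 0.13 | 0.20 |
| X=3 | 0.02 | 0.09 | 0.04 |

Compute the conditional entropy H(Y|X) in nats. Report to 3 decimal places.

Chain rule: H(Y|X) = H(X,Y) − H(X).
Marginals: p(X) = (0.4700, 0.3800, 0.1500), p(Y) = (0.4100, 0.2900, 0.3000).
H(X,Y) = 1.8824 nats; H(X) = 1.0071 nats.
H(Y|X) = 1.8824 − 1.0071 = 0.875 nats.

0.875 nats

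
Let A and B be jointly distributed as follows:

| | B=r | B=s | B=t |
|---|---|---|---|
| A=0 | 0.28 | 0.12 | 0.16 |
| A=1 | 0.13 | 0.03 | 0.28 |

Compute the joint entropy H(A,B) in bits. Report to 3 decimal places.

2.353 bits

H(A,B) = −Σ p(x,y)·log₂ p(x,y) over all 6 cells.
  cell (0,r): −0.28·log₂0.28 = 0.5142
  cell (0,s): −0.12·log₂0.12 = 0.3671
  cell (0,t): −0.16·log₂0.16 = 0.4230
  cell (1,r): −0.13·log₂0.13 = 0.3826
  cell (1,s): −0.03·log₂0.03 = 0.1518
  cell (1,t): −0.28·log₂0.28 = 0.5142
Sum = 2.353 bits.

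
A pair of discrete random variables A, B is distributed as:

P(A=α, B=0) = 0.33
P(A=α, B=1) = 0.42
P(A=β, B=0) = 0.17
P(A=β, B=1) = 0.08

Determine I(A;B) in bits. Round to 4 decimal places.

Marginals: p(A) = (0.7500, 0.2500), p(B) = (0.5000, 0.5000).
I(A;B) = H(A) + H(B) − H(A,B).
H(A) = 0.8113, H(B) = 1.0000, H(A,B) = 1.7796.
I(A;B) = 0.8113 + 1.0000 − 1.7796 = 0.0317 bits.

0.0317 bits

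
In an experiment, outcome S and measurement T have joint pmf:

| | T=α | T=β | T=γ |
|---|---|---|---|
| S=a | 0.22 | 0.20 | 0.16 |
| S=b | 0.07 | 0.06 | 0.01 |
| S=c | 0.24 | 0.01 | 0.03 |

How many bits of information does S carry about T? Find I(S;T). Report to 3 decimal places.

0.168 bits

Marginals: p(S) = (0.5800, 0.1400, 0.2800), p(T) = (0.5300, 0.2700, 0.2000).
I(S;T) = Σ p(x,y)·log₂[p(x,y)/(p(x)p(y))].
  (a,α): 0.22·log₂(0.7157) = -0.1062
  (a,β): 0.20·log₂(1.2771) = 0.0706
  (a,γ): 0.16·log₂(1.3793) = 0.0742
  (b,α): 0.07·log₂(0.9434) = -0.0059
  (b,β): 0.06·log₂(1.5873) = 0.0400
  (b,γ): 0.01·log₂(0.3571) = -0.0149
  (c,α): 0.24·log₂(1.6173) = 0.1665
  (c,β): 0.01·log₂(0.1323) = -0.0292
  (c,γ): 0.03·log₂(0.5357) = -0.0270
Sum = 0.168 bits.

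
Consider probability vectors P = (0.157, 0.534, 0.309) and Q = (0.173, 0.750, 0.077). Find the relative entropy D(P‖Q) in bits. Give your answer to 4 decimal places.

D(P‖Q) = Σ p·log₂(p/q).
  0.157·log₂(0.157/0.173) = -0.02198
  0.534·log₂(0.534/0.750) = -0.26169
  0.309·log₂(0.309/0.077) = 0.61945
D(P‖Q) = 0.3358 bits.

0.3358 bits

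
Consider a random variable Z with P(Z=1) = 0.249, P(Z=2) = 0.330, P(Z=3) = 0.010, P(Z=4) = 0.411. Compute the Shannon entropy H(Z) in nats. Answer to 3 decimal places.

1.124 nats

H(Z) = −Σ p·ln p.
  −(0.249)·ln(0.249) = 0.3462
  −(0.330)·ln(0.330) = 0.3659
  −(0.010)·ln(0.010) = 0.0461
  −(0.411)·ln(0.411) = 0.3654
Sum: 0.3462 + 0.3659 + 0.0461 + 0.3654 = 1.124 nats.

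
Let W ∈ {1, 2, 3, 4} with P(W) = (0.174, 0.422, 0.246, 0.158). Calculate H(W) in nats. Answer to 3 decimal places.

1.305 nats

H(W) = −Σ p·ln p.
  −(0.174)·ln(0.174) = 0.3043
  −(0.422)·ln(0.422) = 0.3641
  −(0.246)·ln(0.246) = 0.3450
  −(0.158)·ln(0.158) = 0.2915
Sum: 0.3043 + 0.3641 + 0.3450 + 0.2915 = 1.305 nats.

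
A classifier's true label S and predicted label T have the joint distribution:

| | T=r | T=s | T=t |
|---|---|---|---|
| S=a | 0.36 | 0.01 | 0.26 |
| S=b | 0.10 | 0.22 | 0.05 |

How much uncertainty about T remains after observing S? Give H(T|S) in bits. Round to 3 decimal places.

1.181 bits

Marginals: p(S) = (0.6300, 0.3700), p(T) = (0.4600, 0.2300, 0.3100).
H(T|S) = Σ p(S) · H(T|S=·).
  S=a: p=0.6300, H(T|S=a) = 1.0832
  S=b: p=0.3700, H(T|S=b) = 1.3463
Weighted sum = 1.181 bits.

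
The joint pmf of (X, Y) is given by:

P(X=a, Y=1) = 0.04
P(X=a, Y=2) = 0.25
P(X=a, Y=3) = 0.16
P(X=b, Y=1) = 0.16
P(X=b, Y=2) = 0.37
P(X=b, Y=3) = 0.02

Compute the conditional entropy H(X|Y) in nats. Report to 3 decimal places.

0.581 nats

Marginals: p(X) = (0.4500, 0.5500), p(Y) = (0.2000, 0.6200, 0.1800).
H(X|Y) = Σ p(Y) · H(X|Y=·).
  Y=1: p=0.2000, H(X|Y=1) = 0.5004
  Y=2: p=0.6200, H(X|Y=2) = 0.6743
  Y=3: p=0.1800, H(X|Y=3) = 0.3488
Weighted sum = 0.581 nats.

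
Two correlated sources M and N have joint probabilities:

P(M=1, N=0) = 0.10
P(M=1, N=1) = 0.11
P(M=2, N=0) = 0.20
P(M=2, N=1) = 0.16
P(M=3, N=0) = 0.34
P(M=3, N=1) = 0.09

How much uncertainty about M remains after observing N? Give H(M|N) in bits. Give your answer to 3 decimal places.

1.469 bits

Chain rule: H(M|N) = H(M,N) − H(N).
Marginals: p(M) = (0.2100, 0.3600, 0.4300), p(N) = (0.6400, 0.3600).
H(M,N) = 2.4117 bits; H(N) = 0.9427 bits.
H(M|N) = 2.4117 − 0.9427 = 1.469 bits.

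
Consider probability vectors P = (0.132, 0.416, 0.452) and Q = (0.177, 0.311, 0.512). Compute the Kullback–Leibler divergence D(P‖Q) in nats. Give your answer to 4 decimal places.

D(P‖Q) = Σ p·ln(p/q).
  0.132·ln(0.132/0.177) = -0.03872
  0.416·ln(0.416/0.311) = 0.12101
  0.452·ln(0.452/0.512) = -0.05634
D(P‖Q) = 0.0260 nats.

0.0260 nats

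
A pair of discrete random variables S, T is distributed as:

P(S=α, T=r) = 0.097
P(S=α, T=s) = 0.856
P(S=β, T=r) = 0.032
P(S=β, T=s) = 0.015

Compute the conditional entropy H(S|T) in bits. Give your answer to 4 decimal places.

Marginals: p(S) = (0.9530, 0.0470), p(T) = (0.1290, 0.8710).
H(S|T) = Σ p(T) · H(S|T=·).
  T=r: p=0.1290, H(S|T=r) = 0.8082
  T=s: p=0.8710, H(S|T=s) = 0.1255
Weighted sum = 0.2136 bits.

0.2136 bits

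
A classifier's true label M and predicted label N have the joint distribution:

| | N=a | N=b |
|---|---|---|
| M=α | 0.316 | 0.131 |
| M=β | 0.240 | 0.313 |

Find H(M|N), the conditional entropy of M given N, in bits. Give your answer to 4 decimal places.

0.9370 bits

Marginals: p(M) = (0.4470, 0.5530), p(N) = (0.5560, 0.4440).
H(M|N) = Σ p(N) · H(M|N=·).
  N=a: p=0.5560, H(M|N=a) = 0.9865
  N=b: p=0.4440, H(M|N=b) = 0.8751
Weighted sum = 0.9370 bits.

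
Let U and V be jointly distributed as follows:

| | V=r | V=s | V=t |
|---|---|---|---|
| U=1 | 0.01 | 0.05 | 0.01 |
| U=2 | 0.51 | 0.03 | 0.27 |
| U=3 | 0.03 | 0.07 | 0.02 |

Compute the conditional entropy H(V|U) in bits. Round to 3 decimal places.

Chain rule: H(V|U) = H(U,V) − H(U).
Marginals: p(U) = (0.0700, 0.8100, 0.1200), p(V) = (0.5500, 0.1500, 0.3000).
H(U,V) = 2.0394 bits; H(U) = 0.8819 bits.
H(V|U) = 2.0394 − 0.8819 = 1.158 bits.

1.158 bits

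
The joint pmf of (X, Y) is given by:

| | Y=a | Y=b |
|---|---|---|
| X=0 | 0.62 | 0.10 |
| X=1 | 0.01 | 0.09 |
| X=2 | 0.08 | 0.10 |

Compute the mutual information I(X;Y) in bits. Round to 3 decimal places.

Marginals: p(X) = (0.7200, 0.1000, 0.1800), p(Y) = (0.7100, 0.2900).
I(X;Y) = Σ p(x,y)·log₂[p(x,y)/(p(x)p(y))].
  (0,a): 0.62·log₂(1.2128) = 0.1726
  (0,b): 0.10·log₂(0.4789) = -0.1062
  (1,a): 0.01·log₂(0.1408) = -0.0283
  (1,b): 0.09·log₂(3.1034) = 0.1470
  (2,a): 0.08·log₂(0.6260) = -0.0541
  (2,b): 0.10·log₂(1.9157) = 0.0938
Sum = 0.225 bits.

0.225 bits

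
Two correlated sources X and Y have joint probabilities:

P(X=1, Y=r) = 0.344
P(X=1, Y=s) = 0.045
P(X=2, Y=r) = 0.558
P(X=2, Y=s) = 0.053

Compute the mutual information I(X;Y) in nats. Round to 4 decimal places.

0.0011 nats

Marginals: p(X) = (0.3890, 0.6110), p(Y) = (0.9020, 0.0980).
I(X;Y) = H(X) + H(Y) − H(X,Y).
H(X) = 0.6683, H(Y) = 0.3207, H(X,Y) = 0.9879.
I(X;Y) = 0.6683 + 0.3207 − 0.9879 = 0.0011 nats.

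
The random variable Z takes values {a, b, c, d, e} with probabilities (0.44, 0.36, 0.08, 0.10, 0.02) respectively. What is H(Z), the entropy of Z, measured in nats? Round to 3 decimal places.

H(Z) = −Σ p·ln p.
  −(0.44)·ln(0.44) = 0.3612
  −(0.36)·ln(0.36) = 0.3678
  −(0.08)·ln(0.08) = 0.2021
  −(0.10)·ln(0.10) = 0.2303
  −(0.02)·ln(0.02) = 0.0782
Sum: 0.3612 + 0.3678 + 0.2021 + 0.2303 + 0.0782 = 1.240 nats.

1.240 nats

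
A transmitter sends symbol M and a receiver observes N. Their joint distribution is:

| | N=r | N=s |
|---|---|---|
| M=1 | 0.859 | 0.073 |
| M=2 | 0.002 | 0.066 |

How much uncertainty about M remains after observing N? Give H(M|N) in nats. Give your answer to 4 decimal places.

0.1103 nats

Chain rule: H(M|N) = H(M,N) − H(N).
Marginals: p(M) = (0.9320, 0.0680), p(N) = (0.8610, 0.1390).
H(M,N) = 0.5134 nats; H(N) = 0.4031 nats.
H(M|N) = 0.5134 − 0.4031 = 0.1103 nats.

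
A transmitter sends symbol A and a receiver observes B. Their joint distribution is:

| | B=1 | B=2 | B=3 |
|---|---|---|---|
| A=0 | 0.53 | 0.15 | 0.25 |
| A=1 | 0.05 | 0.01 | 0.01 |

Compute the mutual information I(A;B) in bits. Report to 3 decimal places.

Marginals: p(A) = (0.9300, 0.0700), p(B) = (0.5800, 0.1600, 0.2600).
I(A;B) = Σ p(x,y)·log₂[p(x,y)/(p(x)p(y))].
  (0,1): 0.53·log₂(0.9826) = -0.0134
  (0,2): 0.15·log₂(1.0081) = 0.0017
  (0,3): 0.25·log₂(1.0339) = 0.0120
  (1,1): 0.05·log₂(1.2315) = 0.0150
  (1,2): 0.01·log₂(0.8929) = -0.0016
  (1,3): 0.01·log₂(0.5495) = -0.0086
Sum = 0.005 bits.

0.005 bits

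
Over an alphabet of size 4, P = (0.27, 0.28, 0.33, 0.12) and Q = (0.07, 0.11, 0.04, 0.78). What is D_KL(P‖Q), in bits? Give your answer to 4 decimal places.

D(P‖Q) = Σ p·log₂(p/q).
  0.27·log₂(0.27/0.07) = 0.52583
  0.28·log₂(0.28/0.11) = 0.37742
  0.33·log₂(0.33/0.04) = 1.00465
  0.12·log₂(0.12/0.78) = -0.32405
D(P‖Q) = 1.5838 bits.

1.5838 bits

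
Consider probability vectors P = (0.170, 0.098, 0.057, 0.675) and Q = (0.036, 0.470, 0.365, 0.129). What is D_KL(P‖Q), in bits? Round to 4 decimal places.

D(P‖Q) = Σ p·log₂(p/q).
  0.170·log₂(0.170/0.036) = 0.38071
  0.098·log₂(0.098/0.470) = -0.22166
  0.057·log₂(0.057/0.365) = -0.15270
  0.675·log₂(0.675/0.129) = 1.61157
D(P‖Q) = 1.6179 bits.

1.6179 bits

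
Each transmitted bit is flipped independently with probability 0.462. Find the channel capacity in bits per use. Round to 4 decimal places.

Binary symmetric channel: C = 1 − h₂(ε) where h₂ is the binary entropy function.
h₂(0.462) = −0.462·log₂0.462 − 0.538·log₂0.538 = 0.9958.
C = 1 − 0.9958 = 0.0042 bits per channel use.

0.0042 bits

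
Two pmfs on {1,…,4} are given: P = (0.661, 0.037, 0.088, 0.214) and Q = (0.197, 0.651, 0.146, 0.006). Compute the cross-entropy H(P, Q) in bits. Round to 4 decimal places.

H(P,Q) = −Σ p·log₂ q.
  −0.661·log₂(0.197) = 1.54921
  −0.037·log₂(0.651) = 0.02291
  −0.088·log₂(0.146) = 0.24428
  −0.214·log₂(0.006) = 1.57950
H(P,Q) = 3.3959 bits.

3.3959 bits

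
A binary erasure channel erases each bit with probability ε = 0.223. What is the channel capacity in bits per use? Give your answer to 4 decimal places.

0.7770 bits

Binary erasure channel: capacity C = 1 − ε.
C = 1 − 0.223 = 0.7770 bits per channel use.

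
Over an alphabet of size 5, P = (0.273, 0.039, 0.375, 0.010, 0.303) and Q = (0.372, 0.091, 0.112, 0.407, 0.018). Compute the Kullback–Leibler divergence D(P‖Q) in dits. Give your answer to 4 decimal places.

D(P‖Q) = Σ p·log₁₀(p/q).
  0.273·log₁₀(0.273/0.372) = -0.03669
  0.039·log₁₀(0.039/0.091) = -0.01435
  0.375·log₁₀(0.375/0.112) = 0.19680
  0.010·log₁₀(0.010/0.407) = -0.01610
  0.303·log₁₀(0.303/0.018) = 0.37153
D(P‖Q) = 0.5012 dits.

0.5012 dits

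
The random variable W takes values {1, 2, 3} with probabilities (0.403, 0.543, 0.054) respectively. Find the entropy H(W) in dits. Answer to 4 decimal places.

0.3715 dits

H(W) = −Σ p·log₁₀ p.
  −(0.403)·log₁₀(0.403) = 0.15906
  −(0.543)·log₁₀(0.543) = 0.14400
  −(0.054)·log₁₀(0.054) = 0.06845
Sum: 0.15906 + 0.14400 + 0.06845 = 0.3715 dits.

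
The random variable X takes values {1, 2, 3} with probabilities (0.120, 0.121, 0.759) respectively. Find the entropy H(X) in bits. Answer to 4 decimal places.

H(X) = −Σ p·log₂ p.
  −(0.120)·log₂(0.120) = 0.36707
  −(0.121)·log₂(0.121) = 0.36868
  −(0.759)·log₂(0.759) = 0.30195
Sum: 0.36707 + 0.36868 + 0.30195 = 1.0377 bits.

1.0377 bits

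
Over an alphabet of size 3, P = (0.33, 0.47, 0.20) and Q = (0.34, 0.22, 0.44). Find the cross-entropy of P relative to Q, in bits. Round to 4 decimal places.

H(P,Q) = −Σ p·log₂ q.
  −0.33·log₂(0.34) = 0.51361
  −0.47·log₂(0.22) = 1.02668
  −0.20·log₂(0.44) = 0.23688
H(P,Q) = 1.7772 bits.

1.7772 bits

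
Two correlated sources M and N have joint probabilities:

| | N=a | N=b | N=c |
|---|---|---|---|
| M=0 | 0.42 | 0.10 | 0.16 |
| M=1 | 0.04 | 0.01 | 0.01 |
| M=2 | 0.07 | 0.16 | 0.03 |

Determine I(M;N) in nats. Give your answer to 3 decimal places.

Marginals: p(M) = (0.6800, 0.0600, 0.2600), p(N) = (0.5300, 0.2700, 0.2000).
I(M;N) = Σ p(x,y)·ln[p(x,y)/(p(x)p(y))].
  (0,a): 0.42·ln(1.1654) = 0.0643
  (0,b): 0.10·ln(0.5447) = -0.0608
  (0,c): 0.16·ln(1.1765) = 0.0260
  (1,a): 0.04·ln(1.2579) = 0.0092
  (1,b): 0.01·ln(0.6173) = -0.0048
  (1,c): 0.01·ln(0.8333) = -0.0018
  (2,a): 0.07·ln(0.5080) = -0.0474
  (2,b): 0.16·ln(2.2792) = 0.1318
  (2,c): 0.03·ln(0.5769) = -0.0165
Sum = 0.100 nats.

0.100 nats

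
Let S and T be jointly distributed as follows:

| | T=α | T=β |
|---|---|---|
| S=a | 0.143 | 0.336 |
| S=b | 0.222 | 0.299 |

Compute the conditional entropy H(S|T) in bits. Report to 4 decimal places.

0.9860 bits

Marginals: p(S) = (0.4790, 0.5210), p(T) = (0.3650, 0.6350).
H(S|T) = Σ p(T) · H(S|T=·).
  T=α: p=0.3650, H(S|T=α) = 0.9659
  T=β: p=0.6350, H(S|T=β) = 0.9975
Weighted sum = 0.9860 bits.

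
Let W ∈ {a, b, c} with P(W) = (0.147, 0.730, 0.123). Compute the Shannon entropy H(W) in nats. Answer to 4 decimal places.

0.7693 nats

H(W) = −Σ p·ln p.
  −(0.147)·ln(0.147) = 0.28185
  −(0.730)·ln(0.730) = 0.22974
  −(0.123)·ln(0.123) = 0.25776
Sum: 0.28185 + 0.22974 + 0.25776 = 0.7693 nats.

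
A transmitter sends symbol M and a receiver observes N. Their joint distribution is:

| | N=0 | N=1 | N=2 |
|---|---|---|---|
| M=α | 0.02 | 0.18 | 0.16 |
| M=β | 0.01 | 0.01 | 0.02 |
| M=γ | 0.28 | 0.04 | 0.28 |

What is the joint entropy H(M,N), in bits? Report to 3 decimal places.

H(M,N) = −Σ p(x,y)·log₂ p(x,y) over all 9 cells.
  cell (α,0): −0.02·log₂0.02 = 0.1129
  cell (α,1): −0.18·log₂0.18 = 0.4453
  cell (α,2): −0.16·log₂0.16 = 0.4230
  cell (β,0): −0.01·log₂0.01 = 0.0664
  cell (β,1): −0.01·log₂0.01 = 0.0664
  cell (β,2): −0.02·log₂0.02 = 0.1129
  cell (γ,0): −0.28·log₂0.28 = 0.5142
  cell (γ,1): −0.04·log₂0.04 = 0.1858
  cell (γ,2): −0.28·log₂0.28 = 0.5142
Sum = 2.441 bits.

2.441 bits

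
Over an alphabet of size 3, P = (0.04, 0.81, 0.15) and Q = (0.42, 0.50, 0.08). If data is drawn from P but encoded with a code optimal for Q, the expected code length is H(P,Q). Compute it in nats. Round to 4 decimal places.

H(P,Q) = −Σ p·ln q.
  −0.04·ln(0.42) = 0.03470
  −0.81·ln(0.50) = 0.56145
  −0.15·ln(0.08) = 0.37886
H(P,Q) = 0.9750 nats.

0.9750 nats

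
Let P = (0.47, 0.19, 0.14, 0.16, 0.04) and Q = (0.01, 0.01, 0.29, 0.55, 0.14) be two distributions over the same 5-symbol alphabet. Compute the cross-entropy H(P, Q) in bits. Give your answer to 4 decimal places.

4.8864 bits

H(P,Q) = −Σ p·log₂ q.
  −0.47·log₂(0.01) = 3.12261
  −0.19·log₂(0.01) = 1.26233
  −0.14·log₂(0.29) = 0.25002
  −0.16·log₂(0.55) = 0.13800
  −0.04·log₂(0.14) = 0.11346
H(P,Q) = 4.8864 bits.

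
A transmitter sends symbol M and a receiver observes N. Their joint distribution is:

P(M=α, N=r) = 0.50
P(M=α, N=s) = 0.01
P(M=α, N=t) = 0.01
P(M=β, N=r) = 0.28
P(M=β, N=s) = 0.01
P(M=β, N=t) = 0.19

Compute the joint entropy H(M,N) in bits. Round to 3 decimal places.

1.669 bits

H(M,N) = −Σ p(x,y)·log₂ p(x,y) over all 6 cells.
  cell (α,r): −0.50·log₂0.50 = 0.5000
  cell (α,s): −0.01·log₂0.01 = 0.0664
  cell (α,t): −0.01·log₂0.01 = 0.0664
  cell (β,r): −0.28·log₂0.28 = 0.5142
  cell (β,s): −0.01·log₂0.01 = 0.0664
  cell (β,t): −0.19·log₂0.19 = 0.4552
Sum = 1.669 bits.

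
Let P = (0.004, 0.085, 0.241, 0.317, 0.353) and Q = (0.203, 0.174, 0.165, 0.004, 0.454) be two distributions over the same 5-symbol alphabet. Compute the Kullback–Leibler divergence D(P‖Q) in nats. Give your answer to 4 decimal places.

1.3120 nats

D(P‖Q) = Σ p·ln(p/q).
  0.004·ln(0.004/0.203) = -0.01571
  0.085·ln(0.085/0.174) = -0.06089
  0.241·ln(0.241/0.165) = 0.09130
  0.317·ln(0.317/0.004) = 1.38612
  0.353·ln(0.353/0.454) = -0.08883
D(P‖Q) = 1.3120 nats.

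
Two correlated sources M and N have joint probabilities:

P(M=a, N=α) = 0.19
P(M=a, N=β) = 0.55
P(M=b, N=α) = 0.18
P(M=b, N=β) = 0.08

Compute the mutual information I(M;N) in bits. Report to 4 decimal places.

0.1110 bits

Marginals: p(M) = (0.7400, 0.2600), p(N) = (0.3700, 0.6300).
I(M;N) = Σ p(x,y)·log₂[p(x,y)/(p(x)p(y))].
  (a,α): 0.19·log₂(0.6939) = -0.10015
  (a,β): 0.55·log₂(1.1798) = 0.13117
  (b,α): 0.18·log₂(1.8711) = 0.16270
  (b,β): 0.08·log₂(0.4884) = -0.08271
Sum = 0.1110 bits.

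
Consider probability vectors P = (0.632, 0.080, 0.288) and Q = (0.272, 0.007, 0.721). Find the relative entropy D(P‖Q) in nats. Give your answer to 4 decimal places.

0.4634 nats

D(P‖Q) = Σ p·ln(p/q).
  0.632·ln(0.632/0.272) = 0.53283
  0.080·ln(0.080/0.007) = 0.19489
  0.288·ln(0.288/0.721) = -0.26429
D(P‖Q) = 0.4634 nats.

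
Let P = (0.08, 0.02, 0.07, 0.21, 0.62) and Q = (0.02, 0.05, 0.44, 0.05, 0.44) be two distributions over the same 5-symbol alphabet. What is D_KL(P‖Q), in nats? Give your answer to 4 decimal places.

D(P‖Q) = Σ p·ln(p/q).
  0.08·ln(0.08/0.02) = 0.11090
  0.02·ln(0.02/0.05) = -0.01833
  0.07·ln(0.07/0.44) = -0.12868
  0.21·ln(0.21/0.05) = 0.30137
  0.62·ln(0.62/0.44) = 0.21263
D(P‖Q) = 0.4779 nats.

0.4779 nats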